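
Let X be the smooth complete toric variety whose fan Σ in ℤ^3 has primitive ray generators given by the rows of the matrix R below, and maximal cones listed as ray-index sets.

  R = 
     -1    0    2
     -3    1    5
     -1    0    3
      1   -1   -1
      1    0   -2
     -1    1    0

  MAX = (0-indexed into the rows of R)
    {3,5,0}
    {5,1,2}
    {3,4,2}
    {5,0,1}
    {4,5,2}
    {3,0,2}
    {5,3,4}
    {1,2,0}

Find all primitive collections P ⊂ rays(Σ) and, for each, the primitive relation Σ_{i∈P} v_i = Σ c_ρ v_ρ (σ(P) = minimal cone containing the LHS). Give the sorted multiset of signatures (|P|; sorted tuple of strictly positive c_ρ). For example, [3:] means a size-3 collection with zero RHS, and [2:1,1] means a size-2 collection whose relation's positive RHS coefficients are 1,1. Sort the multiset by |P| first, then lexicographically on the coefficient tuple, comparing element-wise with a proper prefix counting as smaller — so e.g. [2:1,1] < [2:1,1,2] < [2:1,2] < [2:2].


|primitive collections| = 5. Relations:

  • {0,4}:  v_{0} + v_{4} = 0  →  sig = [2:]
  • {1,4}:  v_{1} + v_{4} = v_{2} + v_{5}  →  sig = [2:1,1]
  • {1,3}:  v_{1} + v_{3} = 2·v_{0}  →  sig = [2:2]
  • {0,2,5}:  v_{0} + v_{2} + v_{5} = v_{1}  →  sig = [3:1]
  • {2,3,5}:  v_{2} + v_{3} + v_{5} = v_{0}  →  sig = [3:1]

Signatures (|P|; sorted positive RHS coefficients), sorted:
{ [2:],  [2:1,1],  [2:2],  [3:1] ×2 }


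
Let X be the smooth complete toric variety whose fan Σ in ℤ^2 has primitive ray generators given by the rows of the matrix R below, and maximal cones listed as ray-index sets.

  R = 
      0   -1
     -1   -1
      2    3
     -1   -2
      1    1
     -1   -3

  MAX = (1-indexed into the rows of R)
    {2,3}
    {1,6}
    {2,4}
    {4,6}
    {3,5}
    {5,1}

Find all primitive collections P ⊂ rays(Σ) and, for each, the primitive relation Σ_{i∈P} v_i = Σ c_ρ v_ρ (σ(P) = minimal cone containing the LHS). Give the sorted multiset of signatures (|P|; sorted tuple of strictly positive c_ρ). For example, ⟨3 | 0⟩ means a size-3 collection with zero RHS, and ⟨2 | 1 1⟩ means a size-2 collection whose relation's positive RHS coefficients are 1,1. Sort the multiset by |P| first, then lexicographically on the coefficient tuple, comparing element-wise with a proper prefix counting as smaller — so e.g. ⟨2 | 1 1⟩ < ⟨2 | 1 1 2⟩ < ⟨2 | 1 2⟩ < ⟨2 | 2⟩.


Minimal non-faces — 9 found among 6 rays, 6 max cones:

  {2,5}:  v_{2} + v_{5} = 0 ; sig = ⟨2 | 0⟩
  {1,2}:  v_{1} + v_{2} = v_{4} ; sig = ⟨2 | 1⟩
  {1,4}:  v_{1} + v_{4} = v_{6} ; sig = ⟨2 | 1⟩
  {3,4}:  v_{3} + v_{4} = v_{5} ; sig = ⟨2 | 1⟩
  {4,5}:  v_{4} + v_{5} = v_{1} ; sig = ⟨2 | 1⟩
  {3,6}:  v_{3} + v_{6} = v_{1} + v_{5} ; sig = ⟨2 | 1 1⟩
  {1,3}:  v_{1} + v_{3} = 2·v_{5} ; sig = ⟨2 | 2⟩
  {2,6}:  v_{2} + v_{6} = 2·v_{4} ; sig = ⟨2 | 2⟩
  {5,6}:  v_{5} + v_{6} = 2·v_{1} ; sig = ⟨2 | 2⟩

so the primitive-relation signature multiset is
[⟨2 | 0⟩, ⟨2 | 1⟩, ⟨2 | 1⟩, ⟨2 | 1⟩, ⟨2 | 1⟩, ⟨2 | 1 1⟩, ⟨2 | 2⟩, ⟨2 | 2⟩, ⟨2 | 2⟩]


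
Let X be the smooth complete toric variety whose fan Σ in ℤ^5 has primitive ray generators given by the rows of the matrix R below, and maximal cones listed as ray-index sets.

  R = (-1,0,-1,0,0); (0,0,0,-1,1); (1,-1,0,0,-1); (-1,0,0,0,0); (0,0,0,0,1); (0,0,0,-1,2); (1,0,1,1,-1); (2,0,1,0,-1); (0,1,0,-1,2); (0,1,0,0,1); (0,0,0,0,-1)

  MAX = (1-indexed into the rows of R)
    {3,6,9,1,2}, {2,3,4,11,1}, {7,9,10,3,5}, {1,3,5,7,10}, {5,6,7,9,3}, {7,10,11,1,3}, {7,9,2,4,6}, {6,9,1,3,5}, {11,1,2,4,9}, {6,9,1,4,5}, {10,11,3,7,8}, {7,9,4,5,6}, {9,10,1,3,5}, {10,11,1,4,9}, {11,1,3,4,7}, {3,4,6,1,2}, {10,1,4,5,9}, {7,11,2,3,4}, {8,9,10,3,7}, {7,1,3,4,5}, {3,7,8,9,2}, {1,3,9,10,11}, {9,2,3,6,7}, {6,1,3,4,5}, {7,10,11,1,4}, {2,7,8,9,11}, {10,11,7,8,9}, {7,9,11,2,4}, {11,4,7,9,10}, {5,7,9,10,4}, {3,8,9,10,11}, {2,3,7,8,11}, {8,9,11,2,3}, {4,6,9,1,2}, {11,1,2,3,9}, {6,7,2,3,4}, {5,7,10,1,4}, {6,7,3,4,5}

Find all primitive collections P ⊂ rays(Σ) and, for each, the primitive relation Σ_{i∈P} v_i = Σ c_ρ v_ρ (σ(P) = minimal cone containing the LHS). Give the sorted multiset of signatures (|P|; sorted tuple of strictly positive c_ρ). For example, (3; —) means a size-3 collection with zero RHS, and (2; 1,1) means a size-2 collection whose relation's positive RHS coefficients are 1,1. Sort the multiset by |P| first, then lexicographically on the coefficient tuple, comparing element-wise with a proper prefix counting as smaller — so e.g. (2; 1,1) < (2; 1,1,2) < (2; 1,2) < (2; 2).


|primitive collections| = 15. Relations:

  • {5,11}:  v_{5} + v_{11} = 0 ; sig = (2; —)
  • {2,5}:  v_{2} + v_{5} = v_{6} ; sig = (2; 1)
  • {2,10}:  v_{2} + v_{10} = v_{9} ; sig = (2; 1)
  • {6,11}:  v_{6} + v_{11} = v_{2} ; sig = (2; 1)
  • {6,10}:  v_{6} + v_{10} = v_{5} + v_{9} ; sig = (2; 1,1)
  • {1,8}:  v_{1} + v_{8} = v_{3} + v_{10} + v_{11} ; sig = (2; 1,1,1)
  • {4,8}:  v_{4} + v_{8} = v_{2} + v_{7} + v_{11} ; sig = (2; 1,1,1)
  • {5,8}:  v_{5} + v_{8} = v_{3} + v_{7} + v_{9} ; sig = (2; 1,1,1)
  • {6,8}:  v_{6} + v_{8} = v_{2} + v_{3} + v_{7} + v_{9} ; sig = (2; 1,1,1,1)
  • {1,2,7}:  v_{1} + v_{2} + v_{7} = 0 ; sig = (3; —)
  • {3,4,10}:  v_{3} + v_{4} + v_{10} = 0 ; sig = (3; —)
  • {1,6,7}:  v_{1} + v_{6} + v_{7} = v_{5} ; sig = (3; 1)
  • {1,7,9}:  v_{1} + v_{7} + v_{9} = v_{10} ; sig = (3; 1)
  • {3,4,9}:  v_{3} + v_{4} + v_{9} = v_{2} ; sig = (3; 1)
  • {3,7,9,11}:  v_{3} + v_{7} + v_{9} + v_{11} = v_{8} ; sig = (4; 1)

Hence PRS(X_Σ) =
{ (2; —),  (2; 1) ×3,  (2; 1,1),  (2; 1,1,1) ×3,  (2; 1,1,1,1),  (3; —) ×2,  (3; 1) ×3,  (4; 1) }


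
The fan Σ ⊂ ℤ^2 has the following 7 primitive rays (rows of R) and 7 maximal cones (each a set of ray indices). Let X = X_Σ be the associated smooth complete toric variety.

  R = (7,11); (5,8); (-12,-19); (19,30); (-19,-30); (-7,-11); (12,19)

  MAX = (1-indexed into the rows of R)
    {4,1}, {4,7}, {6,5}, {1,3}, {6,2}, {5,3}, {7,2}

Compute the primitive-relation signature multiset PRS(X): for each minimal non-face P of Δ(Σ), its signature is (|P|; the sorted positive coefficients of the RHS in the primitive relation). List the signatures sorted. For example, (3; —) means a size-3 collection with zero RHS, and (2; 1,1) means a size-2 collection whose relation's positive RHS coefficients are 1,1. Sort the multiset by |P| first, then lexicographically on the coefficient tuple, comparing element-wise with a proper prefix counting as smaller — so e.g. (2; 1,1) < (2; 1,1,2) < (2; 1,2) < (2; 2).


|primitive collections| = 14. Relations:

  {1,6}:  v_{1} + v_{6} = 0  ⟹  sig = (2; —)
  {3,7}:  v_{3} + v_{7} = 0  ⟹  sig = (2; —)
  {4,5}:  v_{4} + v_{5} = 0  ⟹  sig = (2; —)
  {1,2}:  v_{1} + v_{2} = v_{7}  ⟹  sig = (2; 1)
  {1,5}:  v_{1} + v_{5} = v_{3}  ⟹  sig = (2; 1)
  {1,7}:  v_{1} + v_{7} = v_{4}  ⟹  sig = (2; 1)
  {2,3}:  v_{2} + v_{3} = v_{6}  ⟹  sig = (2; 1)
  {3,4}:  v_{3} + v_{4} = v_{1}  ⟹  sig = (2; 1)
  {3,6}:  v_{3} + v_{6} = v_{5}  ⟹  sig = (2; 1)
  {4,6}:  v_{4} + v_{6} = v_{7}  ⟹  sig = (2; 1)
  {5,7}:  v_{5} + v_{7} = v_{6}  ⟹  sig = (2; 1)
  {6,7}:  v_{6} + v_{7} = v_{2}  ⟹  sig = (2; 1)
  {2,4}:  v_{2} + v_{4} = 2·v_{7}  ⟹  sig = (2; 2)
  {2,5}:  v_{2} + v_{5} = 2·v_{6}  ⟹  sig = (2; 2)

Hence PRS(X_Σ) =
{ (2; —) ×3,  (2; 1) ×9,  (2; 2) ×2 }


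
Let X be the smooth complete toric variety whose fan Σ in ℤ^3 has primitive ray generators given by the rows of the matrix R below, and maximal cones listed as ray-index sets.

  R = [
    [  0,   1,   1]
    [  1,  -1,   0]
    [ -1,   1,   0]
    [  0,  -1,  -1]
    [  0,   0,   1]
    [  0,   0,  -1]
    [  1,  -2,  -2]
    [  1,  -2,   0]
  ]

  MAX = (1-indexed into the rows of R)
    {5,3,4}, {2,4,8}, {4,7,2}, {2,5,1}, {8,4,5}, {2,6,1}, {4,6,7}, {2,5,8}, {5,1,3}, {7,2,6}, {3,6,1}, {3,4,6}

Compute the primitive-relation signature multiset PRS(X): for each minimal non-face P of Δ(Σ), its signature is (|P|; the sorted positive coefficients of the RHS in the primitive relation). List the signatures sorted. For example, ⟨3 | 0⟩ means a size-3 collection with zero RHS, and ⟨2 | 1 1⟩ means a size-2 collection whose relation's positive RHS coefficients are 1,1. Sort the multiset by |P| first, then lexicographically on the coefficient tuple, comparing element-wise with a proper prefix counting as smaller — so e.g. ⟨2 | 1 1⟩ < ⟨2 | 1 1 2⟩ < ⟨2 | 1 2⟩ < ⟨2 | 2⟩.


12 collections generate NE(X_Σ); each relation:

  P = {1,4}:  v_{1} + v_{4} = 0 — sig = ⟨2 | 0⟩
  P = {2,3}:  v_{2} + v_{3} = 0 — sig = ⟨2 | 0⟩
  P = {5,6}:  v_{5} + v_{6} = 0 — sig = ⟨2 | 0⟩
  P = {1,7}:  v_{1} + v_{7} = v_{2} + v_{6} — sig = ⟨2 | 1 1⟩
  P = {1,8}:  v_{1} + v_{8} = v_{2} + v_{5} — sig = ⟨2 | 1 1⟩
  P = {3,7}:  v_{3} + v_{7} = v_{4} + v_{6} — sig = ⟨2 | 1 1⟩
  P = {3,8}:  v_{3} + v_{8} = v_{4} + v_{5} — sig = ⟨2 | 1 1⟩
  P = {5,7}:  v_{5} + v_{7} = v_{2} + v_{4} — sig = ⟨2 | 1 1⟩
  P = {6,8}:  v_{6} + v_{8} = v_{2} + v_{4} — sig = ⟨2 | 1 1⟩
  P = {7,8}:  v_{7} + v_{8} = 2·v_{2} + 2·v_{4} — sig = ⟨2 | 2 2⟩
  P = {2,4,5}:  v_{2} + v_{4} + v_{5} = v_{8} — sig = ⟨3 | 1⟩
  P = {2,4,6}:  v_{2} + v_{4} + v_{6} = v_{7} — sig = ⟨3 | 1⟩

Hence PRS(X_Σ) =
{ ⟨2 | 0⟩ ×3,  ⟨2 | 1 1⟩ ×6,  ⟨2 | 2 2⟩,  ⟨3 | 1⟩ ×2 }


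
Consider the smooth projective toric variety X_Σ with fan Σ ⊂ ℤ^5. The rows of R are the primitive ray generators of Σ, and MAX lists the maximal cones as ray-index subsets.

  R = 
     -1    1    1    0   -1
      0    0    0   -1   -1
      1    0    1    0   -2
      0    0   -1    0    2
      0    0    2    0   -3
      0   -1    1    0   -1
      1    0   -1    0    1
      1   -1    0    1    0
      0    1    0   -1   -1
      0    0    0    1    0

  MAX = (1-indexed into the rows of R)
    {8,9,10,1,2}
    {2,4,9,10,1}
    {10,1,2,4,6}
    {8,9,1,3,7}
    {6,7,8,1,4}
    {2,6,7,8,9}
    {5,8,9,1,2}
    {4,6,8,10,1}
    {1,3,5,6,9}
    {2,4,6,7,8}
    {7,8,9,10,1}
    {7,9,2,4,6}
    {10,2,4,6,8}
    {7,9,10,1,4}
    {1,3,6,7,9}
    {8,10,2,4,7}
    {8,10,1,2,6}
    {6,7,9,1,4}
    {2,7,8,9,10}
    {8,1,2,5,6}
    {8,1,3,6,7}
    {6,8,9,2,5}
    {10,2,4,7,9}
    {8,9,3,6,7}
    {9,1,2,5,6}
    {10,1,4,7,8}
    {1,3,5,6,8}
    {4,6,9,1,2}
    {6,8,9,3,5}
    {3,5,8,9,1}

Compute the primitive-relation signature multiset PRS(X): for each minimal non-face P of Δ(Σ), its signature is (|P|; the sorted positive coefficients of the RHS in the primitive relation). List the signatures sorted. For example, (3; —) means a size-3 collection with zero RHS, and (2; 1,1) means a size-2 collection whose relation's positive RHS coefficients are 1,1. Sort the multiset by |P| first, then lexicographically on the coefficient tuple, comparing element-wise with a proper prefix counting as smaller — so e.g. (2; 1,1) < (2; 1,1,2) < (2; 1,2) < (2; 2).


Δ(Σ) — 10 vertices, 12 min non-faces:

  P = {5,7}:  v_{5} + v_{7} = v_{3}  ⟹  sig = (2; 1)
  P = {4,5}:  v_{4} + v_{5} = v_{1} + v_{6} + v_{7}  ⟹  sig = (2; 1,1,1)
  P = {2,3}:  v_{2} + v_{3} = v_{6} + v_{8} + 2·v_{9}  ⟹  sig = (2; 1,1,2)
  P = {3,4}:  v_{3} + v_{4} = v_{1} + v_{6} + 2·v_{7}  ⟹  sig = (2; 1,1,2)
  P = {3,10}:  v_{3} + v_{10} = v_{1} + 2·v_{8} + v_{9}  ⟹  sig = (2; 1,1,2)
  P = {5,10}:  v_{5} + v_{10} = 2·v_{1} + v_{2} + 2·v_{8}  ⟹  sig = (2; 1,2,2)
  P = {1,2,7}:  v_{1} + v_{2} + v_{7} = v_{9}  ⟹  sig = (3; 1)
  P = {4,8,9}:  v_{4} + v_{8} + v_{9} = v_{7}  ⟹  sig = (3; 1)
  P = {6,7,10}:  v_{6} + v_{7} + v_{10} = v_{8}  ⟹  sig = (3; 1)
  P = {6,9,10}:  v_{6} + v_{9} + v_{10} = v_{1} + v_{2} + v_{8}  ⟹  sig = (3; 1,1,1)
  P = {1,2,4,8}:  v_{1} + v_{2} + v_{4} + v_{8} = 0  ⟹  sig = (4; —)
  P = {1,6,8,9}:  v_{1} + v_{6} + v_{8} + v_{9} = v_{5}  ⟹  sig = (4; 1)

Signatures (|P|; sorted positive RHS coefficients), sorted:
{ (2; 1),  (2; 1,1,1),  (2; 1,1,2) ×3,  (2; 1,2,2),  (3; 1) ×3,  (3; 1,1,1),  (4; —),  (4; 1) }


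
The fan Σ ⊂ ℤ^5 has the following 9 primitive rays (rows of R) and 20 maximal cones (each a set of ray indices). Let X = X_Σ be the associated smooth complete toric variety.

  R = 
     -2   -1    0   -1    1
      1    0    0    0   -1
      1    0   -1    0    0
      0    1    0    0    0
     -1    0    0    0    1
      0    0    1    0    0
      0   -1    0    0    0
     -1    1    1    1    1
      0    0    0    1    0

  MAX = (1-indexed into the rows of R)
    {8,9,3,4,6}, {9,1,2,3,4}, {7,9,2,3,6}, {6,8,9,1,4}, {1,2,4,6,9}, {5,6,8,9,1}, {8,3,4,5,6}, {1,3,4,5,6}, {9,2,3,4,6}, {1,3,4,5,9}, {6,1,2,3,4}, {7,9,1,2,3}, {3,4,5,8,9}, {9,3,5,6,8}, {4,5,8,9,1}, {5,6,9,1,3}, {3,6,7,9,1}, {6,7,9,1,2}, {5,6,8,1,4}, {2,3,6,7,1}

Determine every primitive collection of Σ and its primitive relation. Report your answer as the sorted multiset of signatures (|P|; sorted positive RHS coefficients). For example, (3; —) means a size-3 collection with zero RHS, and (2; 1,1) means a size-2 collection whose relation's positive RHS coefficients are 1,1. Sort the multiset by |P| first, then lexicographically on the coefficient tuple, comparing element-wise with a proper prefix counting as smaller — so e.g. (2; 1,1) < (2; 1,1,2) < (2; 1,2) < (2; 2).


Primitive collections (9):

  {2,5}:  v_{2} + v_{5} = 0 ; sig = (2; —)
  {4,7}:  v_{4} + v_{7} = 0 ; sig = (2; —)
  {2,8}:  v_{2} + v_{8} = v_{4} + v_{6} + v_{9} ; sig = (2; 1,1,1)
  {7,8}:  v_{7} + v_{8} = v_{5} + v_{6} + v_{9} ; sig = (2; 1,1,1)
  {5,7}:  v_{5} + v_{7} = v_{1} + v_{3} + v_{6} + v_{9} ; sig = (2; 1,1,1,1)
  {1,3,8}:  v_{1} + v_{3} + v_{8} = 2·v_{5} ; sig = (3; 2)
  {4,5,6,9}:  v_{4} + v_{5} + v_{6} + v_{9} = v_{8} ; sig = (4; 1)
  {1,2,3,6,9}:  v_{1} + v_{2} + v_{3} + v_{6} + v_{9} = v_{7} ; sig = (5; 1)
  {1,3,4,6,9}:  v_{1} + v_{3} + v_{4} + v_{6} + v_{9} = v_{5} ; sig = (5; 1)

Hence PRS(X_Σ) =
    (2; —)
    (2; —)
    (2; 1,1,1)
    (2; 1,1,1)
    (2; 1,1,1,1)
    (3; 2)
    (4; 1)
    (5; 1)
    (5; 1)


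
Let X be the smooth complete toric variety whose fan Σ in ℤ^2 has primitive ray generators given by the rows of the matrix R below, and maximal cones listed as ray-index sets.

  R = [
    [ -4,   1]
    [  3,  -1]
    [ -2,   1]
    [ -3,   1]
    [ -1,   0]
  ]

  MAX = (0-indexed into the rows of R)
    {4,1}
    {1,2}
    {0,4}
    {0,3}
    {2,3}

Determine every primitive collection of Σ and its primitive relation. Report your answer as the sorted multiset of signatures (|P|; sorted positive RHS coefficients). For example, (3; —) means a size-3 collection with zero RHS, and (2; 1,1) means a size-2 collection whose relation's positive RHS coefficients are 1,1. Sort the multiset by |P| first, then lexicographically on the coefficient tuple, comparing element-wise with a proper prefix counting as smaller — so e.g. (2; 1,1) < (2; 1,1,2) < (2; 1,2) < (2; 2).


|primitive collections| = 5. Relations:

  • {1,3}:  v_{1} + v_{3} = 0 — sig = (2; —)
  • {0,1}:  v_{0} + v_{1} = v_{4} — sig = (2; 1)
  • {2,4}:  v_{2} + v_{4} = v_{3} — sig = (2; 1)
  • {3,4}:  v_{3} + v_{4} = v_{0} — sig = (2; 1)
  • {0,2}:  v_{0} + v_{2} = 2·v_{3} — sig = (2; 2)

Hence PRS(X_Σ) =
{ (2; —),  (2; 1) ×3,  (2; 2) }


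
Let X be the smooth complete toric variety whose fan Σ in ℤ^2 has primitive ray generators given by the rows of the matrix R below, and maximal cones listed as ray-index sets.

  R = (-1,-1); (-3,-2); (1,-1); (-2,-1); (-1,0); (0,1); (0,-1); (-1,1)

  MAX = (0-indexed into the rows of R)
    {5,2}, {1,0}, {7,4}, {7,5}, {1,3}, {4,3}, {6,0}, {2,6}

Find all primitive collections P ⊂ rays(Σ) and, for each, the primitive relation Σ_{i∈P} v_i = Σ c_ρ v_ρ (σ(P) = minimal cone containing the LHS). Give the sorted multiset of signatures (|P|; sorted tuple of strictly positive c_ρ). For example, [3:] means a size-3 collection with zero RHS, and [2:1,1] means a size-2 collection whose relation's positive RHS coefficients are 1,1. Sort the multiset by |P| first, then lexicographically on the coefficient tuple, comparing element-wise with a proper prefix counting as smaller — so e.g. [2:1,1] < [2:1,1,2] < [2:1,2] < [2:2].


Σ has 20 primitive collections:

  {2,7}:  v_{2} + v_{7} = 0  ⟹  sig = [2:]
  {5,6}:  v_{5} + v_{6} = 0  ⟹  sig = [2:]
  {0,3}:  v_{0} + v_{3} = v_{1}  ⟹  sig = [2:1]
  {0,4}:  v_{0} + v_{4} = v_{3}  ⟹  sig = [2:1]
  {0,5}:  v_{0} + v_{5} = v_{4}  ⟹  sig = [2:1]
  {2,4}:  v_{2} + v_{4} = v_{6}  ⟹  sig = [2:1]
  {4,5}:  v_{4} + v_{5} = v_{7}  ⟹  sig = [2:1]
  {4,6}:  v_{4} + v_{6} = v_{0}  ⟹  sig = [2:1]
  {6,7}:  v_{6} + v_{7} = v_{4}  ⟹  sig = [2:1]
  {1,5}:  v_{1} + v_{5} = v_{3} + v_{4}  ⟹  sig = [2:1,1]
  {2,3}:  v_{2} + v_{3} = v_{0} + v_{6}  ⟹  sig = [2:1,1]
  {1,2}:  v_{1} + v_{2} = 2·v_{0} + v_{6}  ⟹  sig = [2:1,2]
  {1,7}:  v_{1} + v_{7} = v_{3} + 2·v_{4}  ⟹  sig = [2:1,2]
  {0,2}:  v_{0} + v_{2} = 2·v_{6}  ⟹  sig = [2:2]
  {0,7}:  v_{0} + v_{7} = 2·v_{4}  ⟹  sig = [2:2]
  {1,4}:  v_{1} + v_{4} = 2·v_{3}  ⟹  sig = [2:2]
  {3,5}:  v_{3} + v_{5} = 2·v_{4}  ⟹  sig = [2:2]
  {3,6}:  v_{3} + v_{6} = 2·v_{0}  ⟹  sig = [2:2]
  {1,6}:  v_{1} + v_{6} = 3·v_{0}  ⟹  sig = [2:3]
  {3,7}:  v_{3} + v_{7} = 3·v_{4}  ⟹  sig = [2:3]

Hence PRS(X_Σ) =
[[2:], [2:], [2:1], [2:1], [2:1], [2:1], [2:1], [2:1], [2:1], [2:1,1], [2:1,1], [2:1,2], [2:1,2], [2:2], [2:2], [2:2], [2:2], [2:2], [2:3], [2:3]]


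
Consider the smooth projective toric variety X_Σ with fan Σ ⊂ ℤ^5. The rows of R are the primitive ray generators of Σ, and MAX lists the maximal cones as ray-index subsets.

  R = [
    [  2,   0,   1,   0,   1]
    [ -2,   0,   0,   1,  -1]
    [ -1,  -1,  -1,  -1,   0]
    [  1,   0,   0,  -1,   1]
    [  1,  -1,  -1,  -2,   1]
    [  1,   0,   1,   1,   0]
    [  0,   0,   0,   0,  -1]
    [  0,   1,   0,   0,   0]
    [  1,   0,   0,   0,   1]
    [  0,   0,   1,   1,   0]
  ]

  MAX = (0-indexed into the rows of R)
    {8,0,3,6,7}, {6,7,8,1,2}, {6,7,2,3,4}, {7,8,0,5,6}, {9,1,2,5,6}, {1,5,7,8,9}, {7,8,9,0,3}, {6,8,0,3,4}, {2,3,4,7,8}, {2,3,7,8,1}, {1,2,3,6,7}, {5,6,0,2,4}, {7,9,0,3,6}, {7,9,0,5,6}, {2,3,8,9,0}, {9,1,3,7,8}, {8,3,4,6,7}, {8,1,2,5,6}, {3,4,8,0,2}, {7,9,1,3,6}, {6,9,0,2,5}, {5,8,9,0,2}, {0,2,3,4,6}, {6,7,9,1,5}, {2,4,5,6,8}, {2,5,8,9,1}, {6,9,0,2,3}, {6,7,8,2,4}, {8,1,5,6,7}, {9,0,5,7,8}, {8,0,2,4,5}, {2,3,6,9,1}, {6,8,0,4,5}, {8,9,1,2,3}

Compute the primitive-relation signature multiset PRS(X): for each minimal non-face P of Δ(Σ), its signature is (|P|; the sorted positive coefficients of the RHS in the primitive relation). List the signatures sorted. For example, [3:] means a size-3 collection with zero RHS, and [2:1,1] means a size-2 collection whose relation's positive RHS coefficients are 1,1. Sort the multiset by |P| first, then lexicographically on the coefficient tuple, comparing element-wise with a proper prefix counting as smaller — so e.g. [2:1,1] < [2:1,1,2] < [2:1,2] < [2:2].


The 13 primitive collections of Σ (r=10, n=5):

  • {0,1}:  v_{0} + v_{1} = v_{9}  ⇒ sig = [2:1]
  • {1,4}:  v_{1} + v_{4} = v_{2}  ⇒ sig = [2:1]
  • {3,5}:  v_{3} + v_{5} = v_{0}  ⇒ sig = [2:1]
  • {4,9}:  v_{4} + v_{9} = v_{0} + v_{2}  ⇒ sig = [2:1,1]
  • {2,5,7}:  v_{2} + v_{5} + v_{7} = 0  ⇒ sig = [3:]
  • {0,2,7}:  v_{0} + v_{2} + v_{7} = v_{3}  ⇒ sig = [3:1]
  • {6,8,9}:  v_{6} + v_{8} + v_{9} = v_{5}  ⇒ sig = [3:1]
  • {2,7,9}:  v_{2} + v_{7} + v_{9} = v_{1} + v_{3}  ⇒ sig = [3:1,1]
  • {4,5,7}:  v_{4} + v_{5} + v_{7} = v_{3} + v_{6} + v_{8}  ⇒ sig = [3:1,1,1]
  • {0,4,7}:  v_{0} + v_{4} + v_{7} = 2·v_{3} + v_{6} + v_{8}  ⇒ sig = [3:1,1,2]
  • {1,3,6,8}:  v_{1} + v_{3} + v_{6} + v_{8} = 0  ⇒ sig = [4:]
  • {2,3,6,8}:  v_{2} + v_{3} + v_{6} + v_{8} = v_{4}  ⇒ sig = [4:1]
  • {0,2,6,8}:  v_{0} + v_{2} + v_{6} + v_{8} = v_{4} + v_{5}  ⇒ sig = [4:1,1]

Signatures (|P|; sorted positive RHS coefficients), sorted:
    [2:1]
    [2:1]
    [2:1]
    [2:1,1]
    [3:]
    [3:1]
    [3:1]
    [3:1,1]
    [3:1,1,1]
    [3:1,1,2]
    [4:]
    [4:1]
    [4:1,1]


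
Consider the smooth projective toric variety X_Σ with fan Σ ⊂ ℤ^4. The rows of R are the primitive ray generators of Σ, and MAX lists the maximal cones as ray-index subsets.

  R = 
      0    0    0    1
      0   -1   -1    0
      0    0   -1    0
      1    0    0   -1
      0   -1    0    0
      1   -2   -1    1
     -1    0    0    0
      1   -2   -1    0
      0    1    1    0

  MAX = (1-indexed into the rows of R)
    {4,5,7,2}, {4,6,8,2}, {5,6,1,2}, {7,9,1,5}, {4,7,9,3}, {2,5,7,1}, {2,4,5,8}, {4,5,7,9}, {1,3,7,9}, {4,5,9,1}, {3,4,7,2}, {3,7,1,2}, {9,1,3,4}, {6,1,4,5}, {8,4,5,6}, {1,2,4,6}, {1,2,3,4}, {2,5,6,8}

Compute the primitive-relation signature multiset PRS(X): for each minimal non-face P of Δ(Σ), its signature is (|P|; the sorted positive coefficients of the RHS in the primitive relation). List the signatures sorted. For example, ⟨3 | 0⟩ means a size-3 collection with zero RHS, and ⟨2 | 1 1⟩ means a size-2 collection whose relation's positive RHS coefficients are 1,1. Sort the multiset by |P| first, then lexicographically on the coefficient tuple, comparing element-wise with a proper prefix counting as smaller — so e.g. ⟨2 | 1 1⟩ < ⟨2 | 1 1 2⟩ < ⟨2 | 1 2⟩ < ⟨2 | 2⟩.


Δ(Σ) — 9 vertices, 12 min non-faces:

  P={2,9}:  v_{2} + v_{9} = 0  so sig = ⟨2 | 0⟩
  P={1,8}:  v_{1} + v_{8} = v_{6}  so sig = ⟨2 | 1⟩
  P={3,5}:  v_{3} + v_{5} = v_{2}  so sig = ⟨2 | 1⟩
  P={7,8}:  v_{7} + v_{8} = v_{2} + v_{5}  so sig = ⟨2 | 1 1⟩
  P={6,7}:  v_{6} + v_{7} = v_{1} + v_{2} + v_{5}  so sig = ⟨2 | 1 1 1⟩
  P={8,9}:  v_{8} + v_{9} = v_{1} + v_{4} + v_{5}  so sig = ⟨2 | 1 1 1⟩
  P={3,8}:  v_{3} + v_{8} = v_{1} + 2·v_{2} + v_{4}  so sig = ⟨2 | 1 1 2⟩
  P={6,9}:  v_{6} + v_{9} = 2·v_{1} + v_{4} + v_{5}  so sig = ⟨2 | 1 1 2⟩
  P={3,6}:  v_{3} + v_{6} = 2·v_{1} + 2·v_{2} + v_{4}  so sig = ⟨2 | 1 2 2⟩
  P={1,4,7}:  v_{1} + v_{4} + v_{7} = 0  so sig = ⟨3 | 0⟩
  P={1,2,4,5}:  v_{1} + v_{2} + v_{4} + v_{5} = v_{8}  so sig = ⟨4 | 1⟩
  P={2,4,5,6}:  v_{2} + v_{4} + v_{5} + v_{6} = 2·v_{8}  so sig = ⟨4 | 2⟩

Hence PRS(X_Σ) =
[⟨2 | 0⟩, ⟨2 | 1⟩, ⟨2 | 1⟩, ⟨2 | 1 1⟩, ⟨2 | 1 1 1⟩, ⟨2 | 1 1 1⟩, ⟨2 | 1 1 2⟩, ⟨2 | 1 1 2⟩, ⟨2 | 1 2 2⟩, ⟨3 | 0⟩, ⟨4 | 1⟩, ⟨4 | 2⟩]


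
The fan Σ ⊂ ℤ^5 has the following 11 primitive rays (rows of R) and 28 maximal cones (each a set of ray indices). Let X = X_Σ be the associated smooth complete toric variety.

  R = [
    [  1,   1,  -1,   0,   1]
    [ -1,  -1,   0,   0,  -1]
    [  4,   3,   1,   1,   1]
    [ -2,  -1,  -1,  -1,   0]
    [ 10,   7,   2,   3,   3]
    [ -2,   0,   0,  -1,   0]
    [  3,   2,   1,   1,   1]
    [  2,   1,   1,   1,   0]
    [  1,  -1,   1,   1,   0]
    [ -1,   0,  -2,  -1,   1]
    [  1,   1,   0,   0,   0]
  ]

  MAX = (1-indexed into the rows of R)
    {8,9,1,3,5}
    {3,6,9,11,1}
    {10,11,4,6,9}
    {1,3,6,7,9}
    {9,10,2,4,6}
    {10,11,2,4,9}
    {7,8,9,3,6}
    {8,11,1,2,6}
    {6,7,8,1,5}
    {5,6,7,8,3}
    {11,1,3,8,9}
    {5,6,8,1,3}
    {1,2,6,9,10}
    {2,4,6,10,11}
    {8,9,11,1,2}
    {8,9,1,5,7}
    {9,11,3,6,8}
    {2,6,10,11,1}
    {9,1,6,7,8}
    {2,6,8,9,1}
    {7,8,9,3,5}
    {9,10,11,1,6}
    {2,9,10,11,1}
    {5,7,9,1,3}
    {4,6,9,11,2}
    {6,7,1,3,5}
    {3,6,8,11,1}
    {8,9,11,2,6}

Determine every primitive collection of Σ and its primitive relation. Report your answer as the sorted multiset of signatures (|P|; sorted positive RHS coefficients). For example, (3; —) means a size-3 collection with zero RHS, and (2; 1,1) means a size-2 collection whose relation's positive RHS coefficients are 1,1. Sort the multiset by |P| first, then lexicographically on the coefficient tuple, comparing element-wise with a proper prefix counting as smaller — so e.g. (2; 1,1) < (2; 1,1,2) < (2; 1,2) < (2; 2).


Σ has 20 primitive collections:

  {4,8}:  v_{4} + v_{8} = 0 — sig = (2; —)
  {1,4}:  v_{1} + v_{4} = v_{10} — sig = (2; 1)
  {2,7}:  v_{2} + v_{7} = v_{8} — sig = (2; 1)
  {7,11}:  v_{7} + v_{11} = v_{3} — sig = (2; 1)
  {8,10}:  v_{8} + v_{10} = v_{1} — sig = (2; 1)
  {2,3}:  v_{2} + v_{3} = v_{8} + v_{11} — sig = (2; 1,1)
  {4,5}:  v_{4} + v_{5} = v_{1} + v_{3} + v_{7} — sig = (2; 1,1,1)
  {4,7}:  v_{4} + v_{7} = v_{1} + v_{6} + v_{9} + v_{11} — sig = (2; 1,1,1,1)
  {3,4}:  v_{3} + v_{4} = v_{1} + v_{6} + v_{9} + 2·v_{11} — sig = (2; 1,1,1,2)
  {7,10}:  v_{7} + v_{10} = 2·v_{1} + v_{6} + v_{9} + v_{11} — sig = (2; 1,1,1,2)
  {2,5}:  v_{2} + v_{5} = v_{1} + v_{3} + 2·v_{8} — sig = (2; 1,1,2)
  {5,10}:  v_{5} + v_{10} = 2·v_{1} + v_{3} + v_{7} — sig = (2; 1,1,2)
  {5,11}:  v_{5} + v_{11} = v_{1} + 2·v_{3} + v_{8} — sig = (2; 1,1,2)
  {3,10}:  v_{3} + v_{10} = 2·v_{1} + v_{6} + v_{9} + 2·v_{11} — sig = (2; 1,1,2,2)
  {5,6,9}:  v_{5} + v_{6} + v_{9} = 3·v_{7} — sig = (3; 3)
  {1,3,7,8}:  v_{1} + v_{3} + v_{7} + v_{8} = v_{5} — sig = (4; 1)
  {1,2,6,9,11}:  v_{1} + v_{2} + v_{6} + v_{9} + v_{11} = 0 — sig = (5; —)
  {1,6,8,9,11}:  v_{1} + v_{6} + v_{8} + v_{9} + v_{11} = v_{7} — sig = (5; 1)
  {2,6,9,10,11}:  v_{2} + v_{6} + v_{9} + v_{10} + v_{11} = v_{4} — sig = (5; 1)
  {1,3,6,8,9}:  v_{1} + v_{3} + v_{6} + v_{8} + v_{9} = 2·v_{7} — sig = (5; 2)

Sorted signature multiset PRS(X):
    |P|=2: 14 collections, coeffs (), (1), (1), (1), (1), (1,1), (1,1,1), (1,1,1,1), (1,1,1,2), (1,1,1,2), (1,1,2), (1,1,2), (1,1,2), (1,1,2,2)
    |P|=3: 1 collection, coeffs (3)
    |P|=4: 1 collection, coeffs (1)
    |P|=5: 4 collections, coeffs (), (1), (1), (2)


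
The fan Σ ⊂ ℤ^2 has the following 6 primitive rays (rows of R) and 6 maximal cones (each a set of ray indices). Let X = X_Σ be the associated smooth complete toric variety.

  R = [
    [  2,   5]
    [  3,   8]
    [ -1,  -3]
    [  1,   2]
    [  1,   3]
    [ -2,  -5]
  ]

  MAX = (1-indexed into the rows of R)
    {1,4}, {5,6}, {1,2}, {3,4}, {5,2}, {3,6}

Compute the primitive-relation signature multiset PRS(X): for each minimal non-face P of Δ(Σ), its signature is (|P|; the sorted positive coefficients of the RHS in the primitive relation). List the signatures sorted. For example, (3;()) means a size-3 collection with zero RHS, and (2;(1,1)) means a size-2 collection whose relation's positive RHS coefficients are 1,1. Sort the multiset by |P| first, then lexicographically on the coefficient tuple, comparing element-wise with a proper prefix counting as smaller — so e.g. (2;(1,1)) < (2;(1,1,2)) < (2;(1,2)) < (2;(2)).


Minimal non-faces — 9 found among 6 rays, 6 max cones:

  P = {1,6}:  v_{1} + v_{6} = 0  ⟹  sig = (2;())
  P = {3,5}:  v_{3} + v_{5} = 0  ⟹  sig = (2;())
  P = {1,3}:  v_{1} + v_{3} = v_{4}  ⟹  sig = (2;(1))
  P = {1,5}:  v_{1} + v_{5} = v_{2}  ⟹  sig = (2;(1))
  P = {2,3}:  v_{2} + v_{3} = v_{1}  ⟹  sig = (2;(1))
  P = {2,6}:  v_{2} + v_{6} = v_{5}  ⟹  sig = (2;(1))
  P = {4,5}:  v_{4} + v_{5} = v_{1}  ⟹  sig = (2;(1))
  P = {4,6}:  v_{4} + v_{6} = v_{3}  ⟹  sig = (2;(1))
  P = {2,4}:  v_{2} + v_{4} = 2·v_{1}  ⟹  sig = (2;(2))

Hence PRS(X_Σ) =
    |P|=2: 9 collections, coeffs (), (), (1), (1), (1), (1), (1), (1), (2)


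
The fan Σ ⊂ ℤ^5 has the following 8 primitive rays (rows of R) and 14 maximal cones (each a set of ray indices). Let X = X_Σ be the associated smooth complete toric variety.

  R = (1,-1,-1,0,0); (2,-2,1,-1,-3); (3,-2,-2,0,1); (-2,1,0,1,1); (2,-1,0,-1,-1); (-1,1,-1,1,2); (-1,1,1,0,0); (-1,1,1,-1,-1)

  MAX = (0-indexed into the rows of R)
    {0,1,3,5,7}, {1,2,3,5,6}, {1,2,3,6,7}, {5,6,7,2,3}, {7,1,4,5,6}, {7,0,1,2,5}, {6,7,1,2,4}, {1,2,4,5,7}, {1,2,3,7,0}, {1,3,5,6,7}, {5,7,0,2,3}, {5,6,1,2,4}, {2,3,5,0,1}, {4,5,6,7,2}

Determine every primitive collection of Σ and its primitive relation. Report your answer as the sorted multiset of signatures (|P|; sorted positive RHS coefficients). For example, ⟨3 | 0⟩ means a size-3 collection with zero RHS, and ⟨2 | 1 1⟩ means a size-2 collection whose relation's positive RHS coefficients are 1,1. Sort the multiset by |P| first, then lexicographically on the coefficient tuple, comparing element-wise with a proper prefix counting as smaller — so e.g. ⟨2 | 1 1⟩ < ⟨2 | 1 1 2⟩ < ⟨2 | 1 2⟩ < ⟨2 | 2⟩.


Minimal non-faces — 5 found among 8 rays, 14 max cones:

  • {0,6}:  v_{0} + v_{6} = 0  ⟹  sig = ⟨2 | 0⟩
  • {3,4}:  v_{3} + v_{4} = 0  ⟹  sig = ⟨2 | 0⟩
  • {0,4}:  v_{0} + v_{4} = v_{1} + v_{2} + v_{5} + v_{7}  ⟹  sig = ⟨2 | 1 1 1 1⟩
  • {1,2,3,5,7}:  v_{1} + v_{2} + v_{3} + v_{5} + v_{7} = v_{0}  ⟹  sig = ⟨5 | 1⟩
  • {1,2,5,6,7}:  v_{1} + v_{2} + v_{5} + v_{6} + v_{7} = v_{4}  ⟹  sig = ⟨5 | 1⟩

Signatures (|P|; sorted positive RHS coefficients), sorted:
    ⟨2 | 0⟩
    ⟨2 | 0⟩
    ⟨2 | 1 1 1 1⟩
    ⟨5 | 1⟩
    ⟨5 | 1⟩


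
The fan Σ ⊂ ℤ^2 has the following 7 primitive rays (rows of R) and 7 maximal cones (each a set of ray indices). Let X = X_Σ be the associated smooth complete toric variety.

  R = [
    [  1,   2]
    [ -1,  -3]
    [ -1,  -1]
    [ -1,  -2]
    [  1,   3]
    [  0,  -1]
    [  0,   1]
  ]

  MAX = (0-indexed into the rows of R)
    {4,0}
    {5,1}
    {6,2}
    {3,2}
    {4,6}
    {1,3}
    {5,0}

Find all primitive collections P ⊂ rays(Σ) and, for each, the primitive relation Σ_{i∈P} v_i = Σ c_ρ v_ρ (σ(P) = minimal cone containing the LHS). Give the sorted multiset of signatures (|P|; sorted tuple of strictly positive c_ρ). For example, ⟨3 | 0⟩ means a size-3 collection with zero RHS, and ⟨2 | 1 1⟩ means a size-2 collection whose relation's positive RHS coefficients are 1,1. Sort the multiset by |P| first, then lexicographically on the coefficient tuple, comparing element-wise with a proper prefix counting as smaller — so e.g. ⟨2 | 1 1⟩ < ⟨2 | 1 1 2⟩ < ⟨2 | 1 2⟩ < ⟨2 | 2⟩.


Primitive collections (14):

  P={0,3}:  v_{0} + v_{3} = 0  ⇒ sig = ⟨2 | 0⟩
  P={1,4}:  v_{1} + v_{4} = 0  ⇒ sig = ⟨2 | 0⟩
  P={5,6}:  v_{5} + v_{6} = 0  ⇒ sig = ⟨2 | 0⟩
  P={0,1}:  v_{0} + v_{1} = v_{5}  ⇒ sig = ⟨2 | 1⟩
  P={0,2}:  v_{0} + v_{2} = v_{6}  ⇒ sig = ⟨2 | 1⟩
  P={0,6}:  v_{0} + v_{6} = v_{4}  ⇒ sig = ⟨2 | 1⟩
  P={1,6}:  v_{1} + v_{6} = v_{3}  ⇒ sig = ⟨2 | 1⟩
  P={2,5}:  v_{2} + v_{5} = v_{3}  ⇒ sig = ⟨2 | 1⟩
  P={3,4}:  v_{3} + v_{4} = v_{6}  ⇒ sig = ⟨2 | 1⟩
  P={3,5}:  v_{3} + v_{5} = v_{1}  ⇒ sig = ⟨2 | 1⟩
  P={3,6}:  v_{3} + v_{6} = v_{2}  ⇒ sig = ⟨2 | 1⟩
  P={4,5}:  v_{4} + v_{5} = v_{0}  ⇒ sig = ⟨2 | 1⟩
  P={1,2}:  v_{1} + v_{2} = 2·v_{3}  ⇒ sig = ⟨2 | 2⟩
  P={2,4}:  v_{2} + v_{4} = 2·v_{6}  ⇒ sig = ⟨2 | 2⟩

Hence PRS(X_Σ) =
{ ⟨2 | 0⟩ ×3,  ⟨2 | 1⟩ ×9,  ⟨2 | 2⟩ ×2 }


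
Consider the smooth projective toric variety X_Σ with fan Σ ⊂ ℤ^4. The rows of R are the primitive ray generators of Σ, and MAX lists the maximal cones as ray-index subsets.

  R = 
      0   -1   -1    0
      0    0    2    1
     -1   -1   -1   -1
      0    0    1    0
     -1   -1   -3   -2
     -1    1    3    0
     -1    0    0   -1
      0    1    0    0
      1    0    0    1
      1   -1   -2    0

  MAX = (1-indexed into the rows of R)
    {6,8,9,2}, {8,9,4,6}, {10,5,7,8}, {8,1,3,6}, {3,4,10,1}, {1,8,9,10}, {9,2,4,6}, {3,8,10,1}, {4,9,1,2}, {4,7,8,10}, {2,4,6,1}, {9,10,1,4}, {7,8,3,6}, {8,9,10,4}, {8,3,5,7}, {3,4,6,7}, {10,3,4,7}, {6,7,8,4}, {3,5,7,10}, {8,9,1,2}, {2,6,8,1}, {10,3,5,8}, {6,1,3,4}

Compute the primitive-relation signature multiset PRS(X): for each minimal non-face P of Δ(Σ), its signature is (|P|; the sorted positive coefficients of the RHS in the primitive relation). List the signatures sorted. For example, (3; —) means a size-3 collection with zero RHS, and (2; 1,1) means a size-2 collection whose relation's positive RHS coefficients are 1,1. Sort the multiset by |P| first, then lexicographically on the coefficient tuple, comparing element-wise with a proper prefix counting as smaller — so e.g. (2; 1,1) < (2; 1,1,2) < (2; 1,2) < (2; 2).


17 collections generate NE(X_Σ); each relation:

  P = {7,9}:  v_{7} + v_{9} = 0  →  sig = (2; —)
  P = {1,7}:  v_{1} + v_{7} = v_{3}  →  sig = (2; 1)
  P = {2,5}:  v_{2} + v_{5} = v_{3}  →  sig = (2; 1)
  P = {3,9}:  v_{3} + v_{9} = v_{1}  →  sig = (2; 1)
  P = {6,10}:  v_{6} + v_{10} = v_{4}  →  sig = (2; 1)
  P = {2,7}:  v_{2} + v_{7} = v_{1} + v_{6}  →  sig = (2; 1,1)
  P = {2,10}:  v_{2} + v_{10} = v_{1} + v_{4} + v_{9}  →  sig = (2; 1,1,1)
  P = {5,9}:  v_{5} + v_{9} = v_{3} + v_{8} + v_{10}  →  sig = (2; 1,1,1)
  P = {1,5}:  v_{1} + v_{5} = 2·v_{3} + v_{8} + v_{10}  →  sig = (2; 1,1,2)
  P = {2,3}:  v_{2} + v_{3} = 2·v_{1} + v_{6}  →  sig = (2; 1,2)
  P = {4,5}:  v_{4} + v_{5} = 2·v_{7} + v_{10}  →  sig = (2; 1,2)
  P = {5,6}:  v_{5} + v_{6} = 2·v_{7}  →  sig = (2; 2)
  P = {1,4,8}:  v_{1} + v_{4} + v_{8} = 0  →  sig = (3; —)
  P = {1,6,9}:  v_{1} + v_{6} + v_{9} = v_{2}  →  sig = (3; 1)
  P = {3,4,8}:  v_{3} + v_{4} + v_{8} = v_{7}  →  sig = (3; 1)
  P = {2,4,8}:  v_{2} + v_{4} + v_{8} = v_{6} + v_{9}  →  sig = (3; 1,1)
  P = {3,7,8,10}:  v_{3} + v_{7} + v_{8} + v_{10} = v_{5}  →  sig = (4; 1)

Sorted signature multiset PRS(X):
[(2; —), (2; 1), (2; 1), (2; 1), (2; 1), (2; 1,1), (2; 1,1,1), (2; 1,1,1), (2; 1,1,2), (2; 1,2), (2; 1,2), (2; 2), (3; —), (3; 1), (3; 1), (3; 1,1), (4; 1)]


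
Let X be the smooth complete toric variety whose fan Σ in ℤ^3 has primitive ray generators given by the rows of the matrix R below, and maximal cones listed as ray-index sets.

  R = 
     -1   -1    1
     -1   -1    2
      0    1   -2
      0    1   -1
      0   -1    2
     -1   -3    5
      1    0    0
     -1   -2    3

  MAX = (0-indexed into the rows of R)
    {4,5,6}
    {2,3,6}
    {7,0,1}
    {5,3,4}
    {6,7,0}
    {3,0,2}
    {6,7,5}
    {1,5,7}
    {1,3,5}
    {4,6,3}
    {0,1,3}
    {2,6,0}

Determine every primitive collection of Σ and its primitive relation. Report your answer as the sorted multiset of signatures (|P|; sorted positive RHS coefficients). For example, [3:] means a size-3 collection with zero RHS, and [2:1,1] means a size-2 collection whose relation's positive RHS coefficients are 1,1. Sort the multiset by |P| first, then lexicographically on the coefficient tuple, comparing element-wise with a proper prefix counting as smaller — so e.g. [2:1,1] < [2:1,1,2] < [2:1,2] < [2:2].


12 collections generate NE(X_Σ); each relation:

  P={2,4}:  v_{2} + v_{4} = 0  ⟹  sig = [2:]
  P={0,4}:  v_{0} + v_{4} = v_{7}  ⟹  sig = [2:1]
  P={1,6}:  v_{1} + v_{6} = v_{4}  ⟹  sig = [2:1]
  P={2,5}:  v_{2} + v_{5} = v_{7}  ⟹  sig = [2:1]
  P={2,7}:  v_{2} + v_{7} = v_{0}  ⟹  sig = [2:1]
  P={3,7}:  v_{3} + v_{7} = v_{1}  ⟹  sig = [2:1]
  P={4,7}:  v_{4} + v_{7} = v_{5}  ⟹  sig = [2:1]
  P={1,2}:  v_{1} + v_{2} = v_{0} + v_{3}  ⟹  sig = [2:1,1]
  P={1,4}:  v_{1} + v_{4} = v_{3} + v_{5}  ⟹  sig = [2:1,1]
  P={0,5}:  v_{0} + v_{5} = 2·v_{7}  ⟹  sig = [2:2]
  P={0,3,6}:  v_{0} + v_{3} + v_{6} = 0  ⟹  sig = [3:]
  P={3,5,6}:  v_{3} + v_{5} + v_{6} = 2·v_{4}  ⟹  sig = [3:2]

Hence PRS(X_Σ) =
{ [2:],  [2:1] ×6,  [2:1,1] ×2,  [2:2],  [3:],  [3:2] }


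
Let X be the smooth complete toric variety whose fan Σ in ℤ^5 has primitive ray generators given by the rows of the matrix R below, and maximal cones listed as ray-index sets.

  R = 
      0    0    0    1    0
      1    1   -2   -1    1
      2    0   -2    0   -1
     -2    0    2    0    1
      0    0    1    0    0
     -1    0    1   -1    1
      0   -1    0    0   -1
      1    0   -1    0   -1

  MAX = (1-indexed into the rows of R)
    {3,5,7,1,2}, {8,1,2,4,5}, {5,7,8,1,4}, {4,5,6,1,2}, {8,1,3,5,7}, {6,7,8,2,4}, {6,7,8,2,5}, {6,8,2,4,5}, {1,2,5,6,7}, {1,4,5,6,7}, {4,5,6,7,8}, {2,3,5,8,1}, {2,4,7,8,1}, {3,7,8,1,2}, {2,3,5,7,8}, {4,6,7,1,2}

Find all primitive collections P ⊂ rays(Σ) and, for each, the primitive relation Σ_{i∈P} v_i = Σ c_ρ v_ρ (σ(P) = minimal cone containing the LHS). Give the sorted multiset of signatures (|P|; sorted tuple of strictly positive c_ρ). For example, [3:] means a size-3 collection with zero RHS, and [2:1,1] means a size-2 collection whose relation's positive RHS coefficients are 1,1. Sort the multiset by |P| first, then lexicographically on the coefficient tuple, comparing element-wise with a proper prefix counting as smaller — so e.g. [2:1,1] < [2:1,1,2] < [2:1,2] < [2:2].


The 5 primitive collections of Σ (r=8, n=5):

  P = {3,4}:  v_{3} + v_{4} = 0 — sig = [2:]
  P = {3,6}:  v_{3} + v_{6} = v_{2} + v_{5} + v_{7} — sig = [2:1,1,1]
  P = {1,6,8}:  v_{1} + v_{6} + v_{8} = 0 — sig = [3:]
  P = {2,4,5,7}:  v_{2} + v_{4} + v_{5} + v_{7} = v_{6} — sig = [4:1]
  P = {1,2,5,7,8}:  v_{1} + v_{2} + v_{5} + v_{7} + v_{8} = v_{3} — sig = [5:1]

Sorted signature multiset PRS(X):
[[2:], [2:1,1,1], [3:], [4:1], [5:1]]


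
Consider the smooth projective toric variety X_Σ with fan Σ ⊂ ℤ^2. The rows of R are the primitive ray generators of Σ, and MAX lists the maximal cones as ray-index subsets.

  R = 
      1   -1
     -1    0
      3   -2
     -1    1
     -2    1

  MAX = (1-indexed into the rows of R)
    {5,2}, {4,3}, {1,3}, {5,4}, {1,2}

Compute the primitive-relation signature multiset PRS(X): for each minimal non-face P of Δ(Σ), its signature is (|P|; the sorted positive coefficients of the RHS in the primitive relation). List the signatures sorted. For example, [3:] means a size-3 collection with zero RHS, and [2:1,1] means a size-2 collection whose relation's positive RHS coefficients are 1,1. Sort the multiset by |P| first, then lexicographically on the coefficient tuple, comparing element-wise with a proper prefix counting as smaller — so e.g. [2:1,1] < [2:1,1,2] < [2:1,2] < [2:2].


Primitive collections (5):

  • {1,4}:  v_{1} + v_{4} = 0  →  sig = [2:]
  • {1,5}:  v_{1} + v_{5} = v_{2}  →  sig = [2:1]
  • {2,4}:  v_{2} + v_{4} = v_{5}  →  sig = [2:1]
  • {3,5}:  v_{3} + v_{5} = v_{1}  →  sig = [2:1]
  • {2,3}:  v_{2} + v_{3} = 2·v_{1}  →  sig = [2:2]

Signatures (|P|; sorted positive RHS coefficients), sorted:
    [2:]
    [2:1]
    [2:1]
    [2:1]
    [2:2]


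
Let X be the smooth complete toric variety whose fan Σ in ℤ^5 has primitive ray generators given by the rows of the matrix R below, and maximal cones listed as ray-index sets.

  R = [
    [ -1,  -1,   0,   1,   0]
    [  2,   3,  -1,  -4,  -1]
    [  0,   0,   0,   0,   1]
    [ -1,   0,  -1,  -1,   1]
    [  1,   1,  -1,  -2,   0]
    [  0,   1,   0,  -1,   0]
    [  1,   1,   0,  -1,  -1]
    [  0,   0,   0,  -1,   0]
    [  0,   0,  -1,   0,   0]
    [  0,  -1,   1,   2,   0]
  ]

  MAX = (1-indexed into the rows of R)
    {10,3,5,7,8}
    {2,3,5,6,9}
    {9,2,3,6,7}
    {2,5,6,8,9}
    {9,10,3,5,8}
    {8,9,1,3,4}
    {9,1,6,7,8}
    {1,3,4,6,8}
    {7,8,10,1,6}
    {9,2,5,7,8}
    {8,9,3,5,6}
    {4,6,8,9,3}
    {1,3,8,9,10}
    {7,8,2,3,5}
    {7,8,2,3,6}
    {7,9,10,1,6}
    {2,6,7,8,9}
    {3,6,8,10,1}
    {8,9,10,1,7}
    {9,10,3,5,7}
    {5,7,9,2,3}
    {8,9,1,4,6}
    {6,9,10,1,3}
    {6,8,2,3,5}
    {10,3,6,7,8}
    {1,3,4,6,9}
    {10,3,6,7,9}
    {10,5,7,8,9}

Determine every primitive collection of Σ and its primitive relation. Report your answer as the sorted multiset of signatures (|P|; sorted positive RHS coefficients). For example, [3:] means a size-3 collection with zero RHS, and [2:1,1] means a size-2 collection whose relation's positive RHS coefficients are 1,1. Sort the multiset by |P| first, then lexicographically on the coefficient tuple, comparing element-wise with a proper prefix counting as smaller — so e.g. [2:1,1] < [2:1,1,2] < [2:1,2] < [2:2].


14 collections generate NE(X_Σ); each relation:

  {1,5}:  v_{1} + v_{5} = v_{8} + v_{9}  so sig = [2:1,1]
  {4,10}:  v_{4} + v_{10} = v_{1} + v_{3}  so sig = [2:1,1]
  {4,7}:  v_{4} + v_{7} = v_{6} + v_{8} + v_{9}  so sig = [2:1,1,1]
  {1,2}:  v_{1} + v_{2} = v_{6} + v_{7} + v_{8} + v_{9}  so sig = [2:1,1,1,1]
  {2,4}:  v_{2} + v_{4} = v_{5} + 2·v_{6} + v_{8} + v_{9}  so sig = [2:1,1,1,2]
  {4,5}:  v_{4} + v_{5} = v_{3} + v_{6} + 2·v_{8} + 2·v_{9}  so sig = [2:1,1,2,2]
  {2,10}:  v_{2} + v_{10} = v_{3} + 2·v_{7}  so sig = [2:1,2]
  {1,3,7}:  v_{1} + v_{3} + v_{7} = 0  so sig = [3:]
  {5,6,7}:  v_{5} + v_{6} + v_{7} = v_{2}  so sig = [3:1]
  {5,6,10}:  v_{5} + v_{6} + v_{10} = v_{3} + v_{7}  so sig = [3:1,1]
  {6,8,9,10}:  v_{6} + v_{8} + v_{9} + v_{10} = 0  so sig = [4:]
  {3,7,8,9}:  v_{3} + v_{7} + v_{8} + v_{9} = v_{5}  so sig = [4:1]
  {2,3,8,9}:  v_{2} + v_{3} + v_{8} + v_{9} = 2·v_{5} + v_{6}  so sig = [4:1,2]
  {1,3,6,8,9}:  v_{1} + v_{3} + v_{6} + v_{8} + v_{9} = v_{4}  so sig = [5:1]

Signatures (|P|; sorted positive RHS coefficients), sorted:
[[2:1,1], [2:1,1], [2:1,1,1], [2:1,1,1,1], [2:1,1,1,2], [2:1,1,2,2], [2:1,2], [3:], [3:1], [3:1,1], [4:], [4:1], [4:1,2], [5:1]]
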